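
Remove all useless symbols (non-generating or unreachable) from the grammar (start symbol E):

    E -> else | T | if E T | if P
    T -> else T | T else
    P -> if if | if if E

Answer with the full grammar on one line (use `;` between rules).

E -> else | if P; P -> if if | if if E

Generating nonterminals: {E, P}.
Reachable from E after that: {E, P}.
Removed useless symbols: {T} and every production mentioning them.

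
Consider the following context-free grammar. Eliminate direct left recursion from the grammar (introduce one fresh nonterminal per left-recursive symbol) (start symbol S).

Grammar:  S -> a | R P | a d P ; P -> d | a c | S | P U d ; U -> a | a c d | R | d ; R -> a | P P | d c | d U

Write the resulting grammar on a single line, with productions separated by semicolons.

S -> a | R P | a d P; P -> d P' | a c P' | S P'; U -> a | a c d | R | d; R -> a | P P | d c | d U; P' -> U d P' | ε

P is directly left-recursive.
For P: α = {U d}, β = {d, a c, S}. Rewrite as P → β P' and P' → α P' | ε.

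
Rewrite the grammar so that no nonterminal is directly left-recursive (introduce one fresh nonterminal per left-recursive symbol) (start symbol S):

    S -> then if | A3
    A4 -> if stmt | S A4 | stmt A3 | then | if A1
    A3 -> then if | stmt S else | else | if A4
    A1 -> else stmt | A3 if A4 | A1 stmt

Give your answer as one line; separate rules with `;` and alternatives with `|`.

S -> then if | A3; A4 -> if stmt | S A4 | stmt A3 | then | if A1; A3 -> then if | stmt S else | else | if A4; A1 -> else stmt A1' | A3 if A4 A1'; A1' -> stmt A1' | ε

Directly left-recursive nonterminal: A1.
For A1: α = {stmt}, β = {else stmt, A3 if A4}. Rewrite as A1 → β A1' and A1' → α A1' | ε.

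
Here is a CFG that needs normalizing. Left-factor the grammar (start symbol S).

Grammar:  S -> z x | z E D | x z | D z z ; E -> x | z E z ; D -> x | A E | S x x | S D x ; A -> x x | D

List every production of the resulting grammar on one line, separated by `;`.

S -> x z | D z z | z S'; E -> x | z E z; D -> x | A E | S D'; A -> x x | D; S' -> x | E D; D' -> x x | D x

S has alternatives sharing prefix 'z': factor to S → z S' with S' → x | E D.
D has alternatives sharing prefix 'S': factor to D → S D' with D' → x x | D x.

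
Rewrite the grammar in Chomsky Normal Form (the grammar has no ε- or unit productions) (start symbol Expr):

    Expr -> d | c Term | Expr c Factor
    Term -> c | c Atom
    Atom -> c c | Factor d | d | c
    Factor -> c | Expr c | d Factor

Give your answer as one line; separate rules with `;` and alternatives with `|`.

Introduce a nonterminal for each terminal appearing in a rule of length ≥ 2: X1 → c, X2 → d.
Binarize each right-hand side of length ≥ 3 by chaining fresh nonterminals (Y1, Y2, …): affected rules were Expr → Expr X1 Factor.

Expr -> d | X1 Term | Expr Y1; Term -> c | X1 Atom; Atom -> X1 X1 | Factor X2 | d | c; Factor -> c | Expr X1 | X2 Factor; X1 -> c; X2 -> d; Y1 -> X1 Factor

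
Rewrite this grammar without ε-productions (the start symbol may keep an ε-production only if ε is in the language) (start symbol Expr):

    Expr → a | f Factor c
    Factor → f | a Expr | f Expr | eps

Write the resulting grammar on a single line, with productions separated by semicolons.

Nullable set = {Factor}.
ε ∉ L(G), so no ε-production is kept.
Expand every rule over subsets of its nullable positions: Expr → f Factor c gives f Factor c | f c.

Expr → a | f Factor c | f c; Factor → f | a Expr | f Expr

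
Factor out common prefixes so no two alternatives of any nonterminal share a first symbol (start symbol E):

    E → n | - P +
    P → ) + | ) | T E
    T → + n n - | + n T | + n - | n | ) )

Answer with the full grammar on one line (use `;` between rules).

E → n | - P +; P → T E | ) P'; T → n | ) ) | + n T'; P' → + | ε; T' → n - | T | -

P has alternatives sharing prefix ')': factor to P → ) P' with P' → + | ε.
T has alternatives sharing prefix '+ n': factor to T → + n T' with T' → n - | T | -.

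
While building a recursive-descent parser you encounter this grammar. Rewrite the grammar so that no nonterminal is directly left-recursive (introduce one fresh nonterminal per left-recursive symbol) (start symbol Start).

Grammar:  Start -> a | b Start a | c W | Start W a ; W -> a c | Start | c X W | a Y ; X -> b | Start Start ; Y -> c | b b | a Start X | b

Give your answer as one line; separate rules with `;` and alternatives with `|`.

Left recursion appears on Start.
For Start: α = {W a}, β = {a, b Start a, c W}. Rewrite as Start → β Start1 and Start1 → α Start1 | ε.

Start -> a Start1 | b Start a Start1 | c W Start1; W -> a c | Start | c X W | a Y; X -> b | Start Start; Y -> c | b b | a Start X | b; Start1 -> W a Start1 | ε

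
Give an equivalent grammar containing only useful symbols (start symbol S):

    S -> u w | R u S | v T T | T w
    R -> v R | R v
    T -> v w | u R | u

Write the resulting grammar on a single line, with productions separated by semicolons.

Generating nonterminals: {S, T}.
Reachable from S after that: {S, T}.
Removed useless symbols: {R} and every production mentioning them.

S -> u w | v T T | T w; T -> v w | u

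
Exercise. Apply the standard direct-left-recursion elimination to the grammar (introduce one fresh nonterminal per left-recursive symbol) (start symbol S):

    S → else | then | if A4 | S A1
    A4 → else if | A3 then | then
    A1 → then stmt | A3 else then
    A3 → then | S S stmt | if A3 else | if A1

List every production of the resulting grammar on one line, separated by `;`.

S is directly left-recursive.
For S: α = {A1}, β = {else, then, if A4}. Rewrite as S → β S' and S' → α S' | ε.

S → else S' | then S' | if A4 S'; A4 → else if | A3 then | then; A1 → then stmt | A3 else then; A3 → then | S S stmt | if A3 else | if A1; S' → A1 S' | ε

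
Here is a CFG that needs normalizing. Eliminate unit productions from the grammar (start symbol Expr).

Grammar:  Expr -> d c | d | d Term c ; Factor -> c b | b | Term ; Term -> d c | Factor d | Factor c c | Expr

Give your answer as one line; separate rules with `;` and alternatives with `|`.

Unit pairs: Factor ⇒* {Expr, Term}; Term ⇒* {Expr}.
For every A with A ⇒* B via unit rules, add B's non-unit alternatives to A; then delete every rule of the form X → Y.

Expr -> d c | d | d Term c; Factor -> d c | Factor d | Factor c c | c b | b | d | d Term c; Term -> d c | Factor d | Factor c c | d | d Term c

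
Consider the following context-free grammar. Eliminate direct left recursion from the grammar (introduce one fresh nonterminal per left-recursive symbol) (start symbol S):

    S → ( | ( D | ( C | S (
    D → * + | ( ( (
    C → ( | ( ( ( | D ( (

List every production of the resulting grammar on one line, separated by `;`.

S → ( S' | ( D S' | ( C S'; D → * + | ( ( (; C → ( | ( ( ( | D ( (; S' → ( S' | ε

Left recursion appears on S.
For S: α = {(}, β = {(, ( D, ( C}. Rewrite as S → β S' and S' → α S' | ε.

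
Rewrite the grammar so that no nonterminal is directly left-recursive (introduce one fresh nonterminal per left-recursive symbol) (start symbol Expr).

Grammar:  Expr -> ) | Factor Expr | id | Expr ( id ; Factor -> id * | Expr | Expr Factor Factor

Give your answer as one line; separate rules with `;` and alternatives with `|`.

Expr -> ) Expr1 | Factor Expr Expr1 | id Expr1; Factor -> id * | Expr | Expr Factor Factor; Expr1 -> ( id Expr1 | ε

Directly left-recursive nonterminal: Expr.
For Expr: α = {( id}, β = {), Factor Expr, id}. Rewrite as Expr → β Expr1 and Expr1 → α Expr1 | ε.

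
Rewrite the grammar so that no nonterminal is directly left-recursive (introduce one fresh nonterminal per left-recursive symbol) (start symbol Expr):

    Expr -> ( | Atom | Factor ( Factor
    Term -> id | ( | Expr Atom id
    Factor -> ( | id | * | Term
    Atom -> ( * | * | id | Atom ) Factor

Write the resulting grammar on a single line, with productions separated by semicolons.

Directly left-recursive nonterminal: Atom.
For Atom: α = {) Factor}, β = {( *, *, id}. Rewrite as Atom → β Atom1 and Atom1 → α Atom1 | ε.

Expr -> ( | Atom | Factor ( Factor; Term -> id | ( | Expr Atom id; Factor -> ( | id | * | Term; Atom -> ( * Atom1 | * Atom1 | id Atom1; Atom1 -> ) Factor Atom1 | ε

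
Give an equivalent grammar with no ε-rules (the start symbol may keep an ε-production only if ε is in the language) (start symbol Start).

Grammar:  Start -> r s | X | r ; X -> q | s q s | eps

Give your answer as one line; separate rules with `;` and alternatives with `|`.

The nullable symbols are {Start, X}.
ε ∈ L(G) since Start is nullable, so keep Start → ε.

Start -> r s | X | r | ε; X -> q | s q s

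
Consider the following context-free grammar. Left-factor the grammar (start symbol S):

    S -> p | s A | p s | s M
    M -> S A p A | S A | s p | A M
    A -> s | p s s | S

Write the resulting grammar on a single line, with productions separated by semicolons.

S -> p S' | s S''; M -> s p | A M | S A M'; A -> s | p s s | S; S' -> ε | s; S'' -> A | M; M' -> p A | ε

S has alternatives sharing prefix 'p': factor to S → p S' with S' → ε | s.
S has alternatives sharing prefix 's': factor to S → s S'' with S'' → A | M.
M has alternatives sharing prefix 'S A': factor to M → S A M' with M' → p A | ε.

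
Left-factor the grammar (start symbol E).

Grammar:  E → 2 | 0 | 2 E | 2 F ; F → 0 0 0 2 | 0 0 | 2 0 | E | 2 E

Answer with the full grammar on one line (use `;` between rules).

E → 0 | 2 E'; F → E | 0 0 F' | 2 F''; E' → epsilon | E | F; F' → 0 2 | epsilon; F'' → 0 | E

E has alternatives sharing prefix '2': factor to E → 2 E' with E' → ε | E | F.
F has alternatives sharing prefix '0 0': factor to F → 0 0 F' with F' → 0 2 | ε.
F has alternatives sharing prefix '2': factor to F → 2 F'' with F'' → 0 | E.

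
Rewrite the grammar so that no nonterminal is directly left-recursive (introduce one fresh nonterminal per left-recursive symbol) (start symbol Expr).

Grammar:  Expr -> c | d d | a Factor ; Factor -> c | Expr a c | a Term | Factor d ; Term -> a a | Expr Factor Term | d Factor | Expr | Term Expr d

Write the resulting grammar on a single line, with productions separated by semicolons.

Left recursion appears on Factor, Term.
For Factor: α = {d}, β = {c, Expr a c, a Term}. Rewrite as Factor → β Factor1 and Factor1 → α Factor1 | ε.
For Term: α = {Expr d}, β = {a a, Expr Factor Term, d Factor, Expr}. Rewrite as Term → β Term1 and Term1 → α Term1 | ε.

Expr -> c | d d | a Factor; Factor -> c Factor1 | Expr a c Factor1 | a Term Factor1; Term -> a a Term1 | Expr Factor Term Term1 | d Factor Term1 | Expr Term1; Factor1 -> d Factor1 | ε; Term1 -> Expr d Term1 | ε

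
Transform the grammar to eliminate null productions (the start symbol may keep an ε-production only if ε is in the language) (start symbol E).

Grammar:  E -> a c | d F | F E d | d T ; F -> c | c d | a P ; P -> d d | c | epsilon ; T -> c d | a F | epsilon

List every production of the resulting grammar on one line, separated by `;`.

E -> a c | d F | F E d | d T | d; F -> c | c d | a P | a; P -> d d | c; T -> c d | a F

The nullable symbols are {P, T}.
ε ∉ L(G), so no ε-production is kept.
Add the nullable-subset variants: E → d T gives d T | d. F → a P gives a P | a.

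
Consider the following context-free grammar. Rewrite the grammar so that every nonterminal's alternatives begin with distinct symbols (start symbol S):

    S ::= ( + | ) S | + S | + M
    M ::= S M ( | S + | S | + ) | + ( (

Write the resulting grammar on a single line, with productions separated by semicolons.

S has alternatives sharing prefix '+': factor to S → + S' with S' → S | M.
M has alternatives sharing prefix 'S': factor to M → S M' with M' → M ( | + | ε.
M has alternatives sharing prefix '+': factor to M → + M'' with M'' → ) | ( (.

S ::= ( + | ) S | + S'; M ::= S M' | + M''; S' ::= S | M; M' ::= M ( | + | ε; M'' ::= ) | ( (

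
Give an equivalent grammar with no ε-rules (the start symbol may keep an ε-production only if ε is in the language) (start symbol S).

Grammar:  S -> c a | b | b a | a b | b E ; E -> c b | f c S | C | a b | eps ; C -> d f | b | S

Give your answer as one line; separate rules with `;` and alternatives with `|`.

The nullable symbols are {E}.
ε ∉ L(G), so no ε-production is kept.

S -> c a | b | b a | a b | b E; E -> c b | f c S | C | a b; C -> d f | b | S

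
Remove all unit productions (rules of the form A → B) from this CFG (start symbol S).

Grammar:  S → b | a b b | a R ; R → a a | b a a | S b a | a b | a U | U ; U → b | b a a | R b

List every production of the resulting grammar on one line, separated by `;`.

Unit pairs: R ⇒* {U}.
For every A with A ⇒* B via unit rules, add B's non-unit alternatives to A; then delete every rule of the form X → Y.

S → b | a b b | a R; R → b | b a a | R b | a a | S b a | a b | a U; U → b | b a a | R b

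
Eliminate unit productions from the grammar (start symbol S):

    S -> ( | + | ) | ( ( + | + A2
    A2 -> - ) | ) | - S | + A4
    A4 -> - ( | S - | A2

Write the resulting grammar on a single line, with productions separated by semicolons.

S -> ( | + | ) | ( ( + | + A2; A2 -> - ) | ) | - S | + A4; A4 -> - ( | S - | - ) | ) | - S | + A4

Unit pairs: A4 ⇒* {A2}.
Replace each nonterminal's rules with the union of the non-unit rules of every nonterminal it unit-derives.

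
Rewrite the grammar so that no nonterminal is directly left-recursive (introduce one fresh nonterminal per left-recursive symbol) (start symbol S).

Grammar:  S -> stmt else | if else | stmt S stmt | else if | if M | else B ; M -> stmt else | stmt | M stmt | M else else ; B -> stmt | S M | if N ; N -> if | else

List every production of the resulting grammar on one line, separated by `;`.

S -> stmt else | if else | stmt S stmt | else if | if M | else B; M -> stmt else M' | stmt M'; B -> stmt | S M | if N; N -> if | else; M' -> stmt M' | else else M' | ε

Left recursion appears on M.
For M: α = {stmt, else else}, β = {stmt else, stmt}. Rewrite as M → β M' and M' → α M' | ε.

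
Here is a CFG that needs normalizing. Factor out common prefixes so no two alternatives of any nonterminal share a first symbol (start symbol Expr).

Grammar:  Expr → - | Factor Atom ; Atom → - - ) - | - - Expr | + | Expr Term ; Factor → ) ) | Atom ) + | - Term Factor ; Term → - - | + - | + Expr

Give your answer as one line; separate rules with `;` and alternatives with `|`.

Expr → - | Factor Atom; Atom → + | Expr Term | - - Atom1; Factor → ) ) | Atom ) + | - Term Factor; Term → - - | + Term1; Atom1 → ) - | Expr; Term1 → - | Expr

Atom has alternatives sharing prefix '- -': factor to Atom → - - Atom1 with Atom1 → ) - | Expr.
Term has alternatives sharing prefix '+': factor to Term → + Term1 with Term1 → - | Expr.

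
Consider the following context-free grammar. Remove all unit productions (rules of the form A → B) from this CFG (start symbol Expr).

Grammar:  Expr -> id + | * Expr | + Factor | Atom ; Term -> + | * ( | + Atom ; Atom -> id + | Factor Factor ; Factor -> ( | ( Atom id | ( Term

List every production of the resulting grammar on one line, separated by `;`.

Expr -> id + | Factor Factor | * Expr | + Factor; Term -> + | * ( | + Atom; Atom -> id + | Factor Factor; Factor -> ( | ( Atom id | ( Term

Unit pairs: Expr ⇒* {Atom}.
Replace each nonterminal's rules with the union of the non-unit rules of every nonterminal it unit-derives.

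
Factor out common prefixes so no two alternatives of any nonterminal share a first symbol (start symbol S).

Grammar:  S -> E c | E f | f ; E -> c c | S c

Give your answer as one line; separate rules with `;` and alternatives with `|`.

S -> f | E S'; E -> c c | S c; S' -> c | f

S has alternatives sharing prefix 'E': factor to S → E S' with S' → c | f.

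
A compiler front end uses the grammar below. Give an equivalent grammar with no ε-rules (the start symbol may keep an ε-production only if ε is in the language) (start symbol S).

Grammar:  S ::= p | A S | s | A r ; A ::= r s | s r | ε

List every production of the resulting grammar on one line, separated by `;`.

The nullable symbols are {A}.
ε ∉ L(G), so no ε-production is kept.
Expand every rule over subsets of its nullable positions: S → A r gives A r | r.

S ::= p | A S | s | A r | r; A ::= r s | s r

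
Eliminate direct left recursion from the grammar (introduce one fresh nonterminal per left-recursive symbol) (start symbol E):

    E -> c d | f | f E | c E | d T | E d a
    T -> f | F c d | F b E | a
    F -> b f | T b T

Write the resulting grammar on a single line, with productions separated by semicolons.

Left recursion appears on E.
For E: α = {d a}, β = {c d, f, f E, c E, d T}. Rewrite as E → β E' and E' → α E' | ε.

E -> c d E' | f E' | f E E' | c E E' | d T E'; T -> f | F c d | F b E | a; F -> b f | T b T; E' -> d a E' | ε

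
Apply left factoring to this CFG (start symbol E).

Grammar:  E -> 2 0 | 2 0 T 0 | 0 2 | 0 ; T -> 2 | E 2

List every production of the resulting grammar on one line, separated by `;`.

E has alternatives sharing prefix '2 0': factor to E → 2 0 E' with E' → ε | T 0.
E has alternatives sharing prefix '0': factor to E → 0 E'' with E'' → 2 | ε.

E -> 2 0 E' | 0 E''; T -> 2 | E 2; E' -> ε | T 0; E'' -> 2 | ε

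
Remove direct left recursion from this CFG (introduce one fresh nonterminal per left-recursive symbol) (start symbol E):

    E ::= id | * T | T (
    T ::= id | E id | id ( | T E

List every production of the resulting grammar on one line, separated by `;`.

T is directly left-recursive.
For T: α = {E}, β = {id, E id, id (}. Rewrite as T → β T' and T' → α T' | ε.

E ::= id | * T | T (; T ::= id T' | E id T' | id ( T'; T' ::= E T' | epsilon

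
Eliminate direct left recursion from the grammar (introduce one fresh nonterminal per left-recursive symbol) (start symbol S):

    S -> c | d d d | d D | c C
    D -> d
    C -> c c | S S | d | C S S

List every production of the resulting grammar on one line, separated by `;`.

S -> c | d d d | d D | c C; D -> d; C -> c c C' | S S C' | d C'; C' -> S S C' | ε

Left recursion appears on C.
For C: α = {S S}, β = {c c, S S, d}. Rewrite as C → β C' and C' → α C' | ε.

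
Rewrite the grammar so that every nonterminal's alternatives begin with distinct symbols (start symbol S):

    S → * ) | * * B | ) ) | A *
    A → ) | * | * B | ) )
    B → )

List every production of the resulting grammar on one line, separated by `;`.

S → ) ) | A * | * S'; A → ) A' | * A''; B → ); S' → ) | * B; A' → ε | ); A'' → ε | B

S has alternatives sharing prefix '*': factor to S → * S' with S' → ) | * B.
A has alternatives sharing prefix ')': factor to A → ) A' with A' → ε | ).
A has alternatives sharing prefix '*': factor to A → * A'' with A'' → ε | B.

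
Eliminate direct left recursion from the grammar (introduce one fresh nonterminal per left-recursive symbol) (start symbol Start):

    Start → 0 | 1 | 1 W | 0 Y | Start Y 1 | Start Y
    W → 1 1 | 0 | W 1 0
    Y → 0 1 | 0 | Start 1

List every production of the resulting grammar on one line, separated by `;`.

Start → 0 Start1 | 1 Start1 | 1 W Start1 | 0 Y Start1; W → 1 1 W1 | 0 W1; Y → 0 1 | 0 | Start 1; Start1 → Y 1 Start1 | Y Start1 | ε; W1 → 1 0 W1 | ε

Start, W are directly left-recursive.
For Start: α = {Y 1, Y}, β = {0, 1, 1 W, 0 Y}. Rewrite as Start → β Start1 and Start1 → α Start1 | ε.
For W: α = {1 0}, β = {1 1, 0}. Rewrite as W → β W1 and W1 → α W1 | ε.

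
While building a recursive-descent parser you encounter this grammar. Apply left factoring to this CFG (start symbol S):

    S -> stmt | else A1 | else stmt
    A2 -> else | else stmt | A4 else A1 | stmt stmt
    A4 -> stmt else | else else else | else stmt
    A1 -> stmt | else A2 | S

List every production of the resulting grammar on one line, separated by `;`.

S has alternatives sharing prefix 'else': factor to S → else S' with S' → A1 | stmt.
A2 has alternatives sharing prefix 'else': factor to A2 → else A2' with A2' → ε | stmt.
A4 has alternatives sharing prefix 'else': factor to A4 → else A4' with A4' → else else | stmt.

S -> stmt | else S'; A2 -> A4 else A1 | stmt stmt | else A2'; A4 -> stmt else | else A4'; A1 -> stmt | else A2 | S; S' -> A1 | stmt; A2' -> ε | stmt; A4' -> else else | stmt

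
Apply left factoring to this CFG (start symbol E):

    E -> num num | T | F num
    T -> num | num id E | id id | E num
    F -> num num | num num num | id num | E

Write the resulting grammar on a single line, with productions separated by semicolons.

T has alternatives sharing prefix 'num': factor to T → num T' with T' → ε | id E.
F has alternatives sharing prefix 'num num': factor to F → num num F' with F' → ε | num.

E -> num num | T | F num; T -> id id | E num | num T'; F -> id num | E | num num F'; T' -> epsilon | id E; F' -> epsilon | num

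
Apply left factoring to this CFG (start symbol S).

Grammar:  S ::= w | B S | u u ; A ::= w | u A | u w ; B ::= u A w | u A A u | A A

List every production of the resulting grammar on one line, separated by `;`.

S ::= w | B S | u u; A ::= w | u A'; B ::= A A | u A B'; A' ::= A | w; B' ::= w | A u

A has alternatives sharing prefix 'u': factor to A → u A' with A' → A | w.
B has alternatives sharing prefix 'u A': factor to B → u A B' with B' → w | A u.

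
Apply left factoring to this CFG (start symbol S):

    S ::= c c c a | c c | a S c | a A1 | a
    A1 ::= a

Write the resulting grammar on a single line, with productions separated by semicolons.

S has alternatives sharing prefix 'a': factor to S → a S' with S' → S c | A1 | ε.
S has alternatives sharing prefix 'c c': factor to S → c c S'' with S'' → c a | ε.

S ::= a S' | c c S''; A1 ::= a; S' ::= S c | A1 | ε; S'' ::= c a | ε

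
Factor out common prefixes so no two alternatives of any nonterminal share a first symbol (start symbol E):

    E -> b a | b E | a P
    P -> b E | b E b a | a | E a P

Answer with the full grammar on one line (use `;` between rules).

E has alternatives sharing prefix 'b': factor to E → b E' with E' → a | E.
P has alternatives sharing prefix 'b E': factor to P → b E P' with P' → ε | b a.

E -> a P | b E'; P -> a | E a P | b E P'; E' -> a | E; P' -> ε | b a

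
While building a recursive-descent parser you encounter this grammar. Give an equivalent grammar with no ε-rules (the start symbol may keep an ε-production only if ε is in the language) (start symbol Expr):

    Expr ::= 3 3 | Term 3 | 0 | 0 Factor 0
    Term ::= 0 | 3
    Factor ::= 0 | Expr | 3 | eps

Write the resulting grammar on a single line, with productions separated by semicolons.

Expr ::= 3 3 | Term 3 | 0 | 0 Factor 0 | 0 0; Term ::= 0 | 3; Factor ::= 0 | Expr | 3

Nullable nonterminals: {Factor}.
ε ∉ L(G), so no ε-production is kept.
Add the nullable-subset variants: Expr → 0 Factor 0 gives 0 Factor 0 | 0 0.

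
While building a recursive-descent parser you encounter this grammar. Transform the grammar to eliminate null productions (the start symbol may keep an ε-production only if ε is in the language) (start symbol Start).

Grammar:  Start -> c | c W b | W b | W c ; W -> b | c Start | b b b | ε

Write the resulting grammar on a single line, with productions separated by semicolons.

Nullable nonterminals: {W}.
ε ∉ L(G), so no ε-production is kept.
For each production, add variants omitting each subset of nullable occurrences: Start → c W b gives c W b | c b. Start → W b gives W b | b.

Start -> c | c W b | c b | W b | b | W c; W -> b | c Start | b b b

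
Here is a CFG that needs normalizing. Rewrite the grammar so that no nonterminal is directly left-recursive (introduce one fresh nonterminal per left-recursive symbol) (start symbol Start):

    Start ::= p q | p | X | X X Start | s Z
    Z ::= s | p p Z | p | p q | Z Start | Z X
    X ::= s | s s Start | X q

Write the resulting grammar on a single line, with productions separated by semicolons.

Start ::= p q | p | X | X X Start | s Z; Z ::= s Z1 | p p Z Z1 | p Z1 | p q Z1; X ::= s X1 | s s Start X1; Z1 ::= Start Z1 | X Z1 | epsilon; X1 ::= q X1 | epsilon

Left recursion appears on Z, X.
For Z: α = {Start, X}, β = {s, p p Z, p, p q}. Rewrite as Z → β Z1 and Z1 → α Z1 | ε.
For X: α = {q}, β = {s, s s Start}. Rewrite as X → β X1 and X1 → α X1 | ε.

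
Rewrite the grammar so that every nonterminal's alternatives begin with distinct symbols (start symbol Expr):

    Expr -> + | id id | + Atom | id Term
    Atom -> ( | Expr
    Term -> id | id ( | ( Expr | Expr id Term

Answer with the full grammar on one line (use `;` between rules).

Expr -> + Expr1 | id Expr2; Atom -> ( | Expr; Term -> ( Expr | Expr id Term | id Term1; Expr1 -> epsilon | Atom; Expr2 -> id | Term; Term1 -> epsilon | (

Expr has alternatives sharing prefix '+': factor to Expr → + Expr1 with Expr1 → ε | Atom.
Expr has alternatives sharing prefix 'id': factor to Expr → id Expr2 with Expr2 → id | Term.
Term has alternatives sharing prefix 'id': factor to Term → id Term1 with Term1 → ε | (.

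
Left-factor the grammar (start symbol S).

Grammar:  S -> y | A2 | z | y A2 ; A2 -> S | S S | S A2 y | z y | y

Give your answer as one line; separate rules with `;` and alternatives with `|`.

S -> A2 | z | y S'; A2 -> z y | y | S A2'; S' -> ε | A2; A2' -> ε | S | A2 y

S has alternatives sharing prefix 'y': factor to S → y S' with S' → ε | A2.
A2 has alternatives sharing prefix 'S': factor to A2 → S A2' with A2' → ε | S | A2 y.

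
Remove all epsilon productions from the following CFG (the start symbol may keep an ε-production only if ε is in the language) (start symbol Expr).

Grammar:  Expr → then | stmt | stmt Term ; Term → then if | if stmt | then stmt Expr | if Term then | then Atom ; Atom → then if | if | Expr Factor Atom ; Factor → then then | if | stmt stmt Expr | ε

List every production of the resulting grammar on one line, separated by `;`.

Nullable nonterminals: {Factor}.
ε ∉ L(G), so no ε-production is kept.
Expand every rule over subsets of its nullable positions: Atom → Expr Factor Atom gives Expr Factor Atom | Expr Atom.

Expr → then | stmt | stmt Term; Term → then if | if stmt | then stmt Expr | if Term then | then Atom; Atom → then if | if | Expr Factor Atom | Expr Atom; Factor → then then | if | stmt stmt Expr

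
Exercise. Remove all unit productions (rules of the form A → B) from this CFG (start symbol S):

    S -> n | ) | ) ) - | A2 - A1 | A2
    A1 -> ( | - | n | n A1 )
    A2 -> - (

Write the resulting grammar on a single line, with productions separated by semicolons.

S -> - ( | n | ) | ) ) - | A2 - A1; A1 -> ( | - | n | n A1 ); A2 -> - (

Unit pairs: S ⇒* {A2}.
Replace each nonterminal's rules with the union of the non-unit rules of every nonterminal it unit-derives.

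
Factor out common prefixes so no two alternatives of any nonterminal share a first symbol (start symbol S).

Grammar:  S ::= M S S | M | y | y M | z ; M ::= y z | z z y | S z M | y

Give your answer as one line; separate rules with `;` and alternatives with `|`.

S ::= z | M S' | y S''; M ::= z z y | S z M | y M'; S' ::= S S | ε; S'' ::= ε | M; M' ::= z | ε

S has alternatives sharing prefix 'M': factor to S → M S' with S' → S S | ε.
S has alternatives sharing prefix 'y': factor to S → y S'' with S'' → ε | M.
M has alternatives sharing prefix 'y': factor to M → y M' with M' → z | ε.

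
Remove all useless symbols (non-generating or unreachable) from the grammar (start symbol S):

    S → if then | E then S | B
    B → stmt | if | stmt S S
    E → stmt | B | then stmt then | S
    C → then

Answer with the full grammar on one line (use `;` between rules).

Generating nonterminals: {B, C, E, S}.
Reachable from S after that: {B, E, S}.
Removed useless symbols: {C} and every production mentioning them.

S → if then | E then S | B; B → stmt | if | stmt S S; E → stmt | B | then stmt then | S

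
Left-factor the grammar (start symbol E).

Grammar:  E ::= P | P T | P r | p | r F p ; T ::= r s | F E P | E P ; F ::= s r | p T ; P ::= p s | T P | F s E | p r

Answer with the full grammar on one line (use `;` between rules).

E has alternatives sharing prefix 'P': factor to E → P E' with E' → ε | T | r.
P has alternatives sharing prefix 'p': factor to P → p P' with P' → s | r.

E ::= p | r F p | P E'; T ::= r s | F E P | E P; F ::= s r | p T; P ::= T P | F s E | p P'; E' ::= ε | T | r; P' ::= s | r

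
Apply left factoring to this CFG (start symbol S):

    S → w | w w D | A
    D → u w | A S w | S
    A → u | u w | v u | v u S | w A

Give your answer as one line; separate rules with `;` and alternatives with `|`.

S has alternatives sharing prefix 'w': factor to S → w S' with S' → ε | w D.
A has alternatives sharing prefix 'v u': factor to A → v u A' with A' → ε | S.
A has alternatives sharing prefix 'u': factor to A → u A'' with A'' → ε | w.

S → A | w S'; D → u w | A S w | S; A → w A | v u A' | u A''; S' → ε | w D; A' → ε | S; A'' → ε | w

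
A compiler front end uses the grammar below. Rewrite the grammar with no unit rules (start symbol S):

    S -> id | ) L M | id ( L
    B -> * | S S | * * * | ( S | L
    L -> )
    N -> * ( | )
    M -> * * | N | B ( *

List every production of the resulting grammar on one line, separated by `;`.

S -> id | ) L M | id ( L; B -> ) | * | S S | * * * | ( S; L -> ); N -> * ( | ); M -> * ( | ) | * * | B ( *

Unit pairs: B ⇒* {L}; M ⇒* {N}.
For every A with A ⇒* B via unit rules, add B's non-unit alternatives to A; then delete every rule of the form X → Y.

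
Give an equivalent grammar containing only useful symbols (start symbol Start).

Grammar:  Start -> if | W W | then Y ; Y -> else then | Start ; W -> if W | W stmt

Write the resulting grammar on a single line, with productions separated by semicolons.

Generating nonterminals: {Start, Y}.
Reachable from Start after that: {Start, Y}.
Removed useless symbols: {W} and every production mentioning them.

Start -> if | then Y; Y -> else then | Start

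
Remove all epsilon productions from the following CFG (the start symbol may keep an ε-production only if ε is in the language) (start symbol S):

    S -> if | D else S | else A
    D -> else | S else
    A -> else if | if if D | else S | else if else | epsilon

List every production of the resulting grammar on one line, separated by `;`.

S -> if | D else S | else A | else; D -> else | S else; A -> else if | if if D | else S | else if else

Nullable set = {A}.
ε ∉ L(G), so no ε-production is kept.
Add the nullable-subset variants: S → else A gives else A | else.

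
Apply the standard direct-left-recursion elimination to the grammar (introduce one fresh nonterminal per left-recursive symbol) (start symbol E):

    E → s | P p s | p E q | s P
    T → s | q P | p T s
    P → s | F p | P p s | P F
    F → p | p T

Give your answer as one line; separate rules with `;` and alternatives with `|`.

E → s | P p s | p E q | s P; T → s | q P | p T s; P → s P' | F p P'; F → p | p T; P' → p s P' | F P' | ε

P is directly left-recursive.
For P: α = {p s, F}, β = {s, F p}. Rewrite as P → β P' and P' → α P' | ε.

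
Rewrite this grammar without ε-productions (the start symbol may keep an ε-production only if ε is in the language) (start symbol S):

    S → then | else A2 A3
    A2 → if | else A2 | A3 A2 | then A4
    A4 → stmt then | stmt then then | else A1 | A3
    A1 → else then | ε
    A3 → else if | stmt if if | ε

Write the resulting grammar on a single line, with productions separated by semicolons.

Nullable nonterminals: {A1, A3, A4}.
ε ∉ L(G), so no ε-production is kept.
Add the nullable-subset variants: S → else A2 A3 gives else A2 A3 | else A2. A2 → then A4 gives then A4 | then. A4 → else A1 gives else A1 | else.

S → then | else A2 A3 | else A2; A2 → if | else A2 | A3 A2 | then A4 | then; A4 → stmt then | stmt then then | else A1 | else | A3; A1 → else then; A3 → else if | stmt if if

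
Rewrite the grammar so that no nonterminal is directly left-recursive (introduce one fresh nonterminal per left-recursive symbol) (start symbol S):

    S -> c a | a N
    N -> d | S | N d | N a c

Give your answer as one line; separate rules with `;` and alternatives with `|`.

Directly left-recursive nonterminal: N.
For N: α = {d, a c}, β = {d, S}. Rewrite as N → β N' and N' → α N' | ε.

S -> c a | a N; N -> d N' | S N'; N' -> d N' | a c N' | ε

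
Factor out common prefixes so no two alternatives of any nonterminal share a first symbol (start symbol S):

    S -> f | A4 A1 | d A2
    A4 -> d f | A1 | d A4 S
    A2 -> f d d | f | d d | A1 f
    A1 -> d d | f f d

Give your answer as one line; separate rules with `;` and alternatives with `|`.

S -> f | A4 A1 | d A2; A4 -> A1 | d A4'; A2 -> d d | A1 f | f A2'; A1 -> d d | f f d; A4' -> f | A4 S; A2' -> d d | ε

A4 has alternatives sharing prefix 'd': factor to A4 → d A4' with A4' → f | A4 S.
A2 has alternatives sharing prefix 'f': factor to A2 → f A2' with A2' → d d | ε.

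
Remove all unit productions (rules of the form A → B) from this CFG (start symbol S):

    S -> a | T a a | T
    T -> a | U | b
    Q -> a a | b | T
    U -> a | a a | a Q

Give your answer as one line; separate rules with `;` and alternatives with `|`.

Unit pairs: Q ⇒* {T, U}; S ⇒* {T, U}; T ⇒* {U}.
Replace each nonterminal's rules with the union of the non-unit rules of every nonterminal it unit-derives.

S -> a | a a | a Q | T a a | b; T -> a | a a | a Q | b; Q -> a | a a | a Q | b; U -> a | a a | a Q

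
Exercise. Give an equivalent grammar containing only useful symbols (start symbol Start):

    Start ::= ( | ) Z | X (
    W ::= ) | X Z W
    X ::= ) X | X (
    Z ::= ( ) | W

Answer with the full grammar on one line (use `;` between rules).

Generating nonterminals: {Start, W, Z}.
Reachable from Start after that: {Start, W, Z}.
Removed useless symbols: {X} and every production mentioning them.

Start ::= ( | ) Z; W ::= ); Z ::= ( ) | W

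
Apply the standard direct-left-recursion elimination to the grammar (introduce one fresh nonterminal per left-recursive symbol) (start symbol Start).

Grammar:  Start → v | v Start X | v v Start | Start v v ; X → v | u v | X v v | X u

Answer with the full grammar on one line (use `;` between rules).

Start → v Start1 | v Start X Start1 | v v Start Start1; X → v X1 | u v X1; Start1 → v v Start1 | ε; X1 → v v X1 | u X1 | ε

Directly left-recursive nonterminals: Start, X.
For Start: α = {v v}, β = {v, v Start X, v v Start}. Rewrite as Start → β Start1 and Start1 → α Start1 | ε.
For X: α = {v v, u}, β = {v, u v}. Rewrite as X → β X1 and X1 → α X1 | ε.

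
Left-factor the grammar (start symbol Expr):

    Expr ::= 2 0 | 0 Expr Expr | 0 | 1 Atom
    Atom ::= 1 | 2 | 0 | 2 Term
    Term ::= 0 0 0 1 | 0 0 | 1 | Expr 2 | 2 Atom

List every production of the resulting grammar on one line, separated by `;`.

Expr has alternatives sharing prefix '0': factor to Expr → 0 Expr1 with Expr1 → Expr Expr | ε.
Atom has alternatives sharing prefix '2': factor to Atom → 2 Atom1 with Atom1 → ε | Term.
Term has alternatives sharing prefix '0 0': factor to Term → 0 0 Term1 with Term1 → 0 1 | ε.

Expr ::= 2 0 | 1 Atom | 0 Expr1; Atom ::= 1 | 0 | 2 Atom1; Term ::= 1 | Expr 2 | 2 Atom | 0 0 Term1; Expr1 ::= Expr Expr | ε; Atom1 ::= ε | Term; Term1 ::= 0 1 | ε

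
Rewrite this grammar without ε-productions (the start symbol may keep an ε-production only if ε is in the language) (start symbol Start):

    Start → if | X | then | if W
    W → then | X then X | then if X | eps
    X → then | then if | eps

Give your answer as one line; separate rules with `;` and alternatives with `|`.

Start → if | X | then | if W | ε; W → then | X then X | X then | then X | then if X | then if; X → then | then if

Nullable nonterminals: {Start, W, X}.
ε ∈ L(G) since Start is nullable, so keep Start → ε.
Expand every rule over subsets of its nullable positions: W → X then X gives X then X | X then | then X. W → then if X gives then if X | then if.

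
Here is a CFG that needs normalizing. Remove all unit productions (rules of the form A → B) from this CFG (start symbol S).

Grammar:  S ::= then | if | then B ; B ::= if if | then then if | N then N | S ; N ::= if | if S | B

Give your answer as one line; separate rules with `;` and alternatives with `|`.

Unit pairs: B ⇒* {S}; N ⇒* {B, S}.
For every A with A ⇒* B via unit rules, add B's non-unit alternatives to A; then delete every rule of the form X → Y.

S ::= then | if | then B; B ::= if if | then then if | N then N | then | if | then B; N ::= if if | then then if | N then N | then | if | then B | if S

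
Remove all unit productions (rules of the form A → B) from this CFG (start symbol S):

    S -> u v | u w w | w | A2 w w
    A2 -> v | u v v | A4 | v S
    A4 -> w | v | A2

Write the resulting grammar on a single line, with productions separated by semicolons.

Unit pairs: A2 ⇒* {A4}; A4 ⇒* {A2}.
Replace each nonterminal's rules with the union of the non-unit rules of every nonterminal it unit-derives.

S -> u v | u w w | w | A2 w w; A2 -> w | v | u v v | v S; A4 -> w | v | u v v | v S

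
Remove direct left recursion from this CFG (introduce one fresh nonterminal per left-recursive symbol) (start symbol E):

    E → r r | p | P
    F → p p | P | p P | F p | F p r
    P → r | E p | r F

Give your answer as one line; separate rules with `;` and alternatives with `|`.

E → r r | p | P; F → p p F' | P F' | p P F'; P → r | E p | r F; F' → p F' | p r F' | epsilon

Directly left-recursive nonterminal: F.
For F: α = {p, p r}, β = {p p, P, p P}. Rewrite as F → β F' and F' → α F' | ε.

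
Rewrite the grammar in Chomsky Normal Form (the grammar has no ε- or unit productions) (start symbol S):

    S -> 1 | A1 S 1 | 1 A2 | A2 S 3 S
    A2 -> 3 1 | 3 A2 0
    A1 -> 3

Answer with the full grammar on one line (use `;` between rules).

Introduce a nonterminal for each terminal appearing in a rule of length ≥ 2: X1 → 1, X2 → 3, X3 → 0.
Binarize each right-hand side of length ≥ 3 by chaining fresh nonterminals (Y1, Y2, …): affected rules were S → A1 S X1; S → A2 S X2 S; A2 → X2 A2 X3.

S -> 1 | A1 Y1 | X1 A2 | A2 Y2; A2 -> X2 X1 | X2 Y4; A1 -> 3; X1 -> 1; X2 -> 3; X3 -> 0; Y1 -> S X1; Y2 -> S Y3; Y3 -> X2 S; Y4 -> A2 X3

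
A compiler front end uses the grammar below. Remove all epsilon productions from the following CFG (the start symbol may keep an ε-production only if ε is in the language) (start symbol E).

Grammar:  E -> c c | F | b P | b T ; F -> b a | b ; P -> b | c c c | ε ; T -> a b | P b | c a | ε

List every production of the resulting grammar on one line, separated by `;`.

Nullable nonterminals: {P, T}.
ε ∉ L(G), so no ε-production is kept.
For each production, add variants omitting each subset of nullable occurrences: E → b P gives b P | b. T → P b gives P b | b.

E -> c c | F | b P | b | b T; F -> b a | b; P -> b | c c c; T -> a b | P b | b | c a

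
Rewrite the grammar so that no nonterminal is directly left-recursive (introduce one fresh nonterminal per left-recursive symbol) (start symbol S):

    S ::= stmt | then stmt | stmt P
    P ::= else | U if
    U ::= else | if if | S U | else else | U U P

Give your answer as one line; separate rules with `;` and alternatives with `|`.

S ::= stmt | then stmt | stmt P; P ::= else | U if; U ::= else U' | if if U' | S U U' | else else U'; U' ::= U P U' | ε

U is directly left-recursive.
For U: α = {U P}, β = {else, if if, S U, else else}. Rewrite as U → β U' and U' → α U' | ε.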